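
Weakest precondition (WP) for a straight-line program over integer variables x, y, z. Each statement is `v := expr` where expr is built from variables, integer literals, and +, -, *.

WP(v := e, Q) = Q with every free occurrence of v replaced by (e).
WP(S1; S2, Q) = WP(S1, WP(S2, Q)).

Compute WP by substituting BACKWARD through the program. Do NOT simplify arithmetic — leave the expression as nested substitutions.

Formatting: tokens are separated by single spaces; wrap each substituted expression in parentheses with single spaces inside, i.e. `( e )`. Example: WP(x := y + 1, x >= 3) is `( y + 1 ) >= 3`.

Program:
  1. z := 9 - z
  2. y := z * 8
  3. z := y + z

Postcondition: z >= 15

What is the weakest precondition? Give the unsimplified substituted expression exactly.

Answer: ( ( ( 9 - z ) * 8 ) + ( 9 - z ) ) >= 15

Derivation:
post: z >= 15
stmt 3: z := y + z  -- replace 1 occurrence(s) of z with (y + z)
  => ( y + z ) >= 15
stmt 2: y := z * 8  -- replace 1 occurrence(s) of y with (z * 8)
  => ( ( z * 8 ) + z ) >= 15
stmt 1: z := 9 - z  -- replace 2 occurrence(s) of z with (9 - z)
  => ( ( ( 9 - z ) * 8 ) + ( 9 - z ) ) >= 15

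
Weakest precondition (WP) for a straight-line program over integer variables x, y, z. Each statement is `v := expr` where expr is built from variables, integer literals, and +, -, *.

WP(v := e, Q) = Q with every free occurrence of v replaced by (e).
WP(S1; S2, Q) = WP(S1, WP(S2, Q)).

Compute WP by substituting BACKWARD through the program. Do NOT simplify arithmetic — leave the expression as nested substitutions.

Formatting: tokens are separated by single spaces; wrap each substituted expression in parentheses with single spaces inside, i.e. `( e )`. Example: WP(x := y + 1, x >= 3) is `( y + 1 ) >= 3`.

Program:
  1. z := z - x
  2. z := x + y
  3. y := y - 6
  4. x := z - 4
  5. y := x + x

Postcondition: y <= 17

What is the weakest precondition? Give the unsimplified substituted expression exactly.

Answer: ( ( ( x + y ) - 4 ) + ( ( x + y ) - 4 ) ) <= 17

Derivation:
post: y <= 17
stmt 5: y := x + x  -- replace 1 occurrence(s) of y with (x + x)
  => ( x + x ) <= 17
stmt 4: x := z - 4  -- replace 2 occurrence(s) of x with (z - 4)
  => ( ( z - 4 ) + ( z - 4 ) ) <= 17
stmt 3: y := y - 6  -- replace 0 occurrence(s) of y with (y - 6)
  => ( ( z - 4 ) + ( z - 4 ) ) <= 17
stmt 2: z := x + y  -- replace 2 occurrence(s) of z with (x + y)
  => ( ( ( x + y ) - 4 ) + ( ( x + y ) - 4 ) ) <= 17
stmt 1: z := z - x  -- replace 0 occurrence(s) of z with (z - x)
  => ( ( ( x + y ) - 4 ) + ( ( x + y ) - 4 ) ) <= 17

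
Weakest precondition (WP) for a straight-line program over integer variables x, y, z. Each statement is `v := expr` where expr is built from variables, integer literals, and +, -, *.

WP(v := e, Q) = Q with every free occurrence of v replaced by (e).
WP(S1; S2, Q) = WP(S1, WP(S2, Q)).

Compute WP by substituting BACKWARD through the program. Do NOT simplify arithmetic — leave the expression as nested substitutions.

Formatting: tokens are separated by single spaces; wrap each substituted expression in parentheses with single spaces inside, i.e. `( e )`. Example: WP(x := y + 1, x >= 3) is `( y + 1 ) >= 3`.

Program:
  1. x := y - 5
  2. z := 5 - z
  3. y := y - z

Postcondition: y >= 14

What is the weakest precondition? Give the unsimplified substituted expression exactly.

post: y >= 14
stmt 3: y := y - z  -- replace 1 occurrence(s) of y with (y - z)
  => ( y - z ) >= 14
stmt 2: z := 5 - z  -- replace 1 occurrence(s) of z with (5 - z)
  => ( y - ( 5 - z ) ) >= 14
stmt 1: x := y - 5  -- replace 0 occurrence(s) of x with (y - 5)
  => ( y - ( 5 - z ) ) >= 14

Answer: ( y - ( 5 - z ) ) >= 14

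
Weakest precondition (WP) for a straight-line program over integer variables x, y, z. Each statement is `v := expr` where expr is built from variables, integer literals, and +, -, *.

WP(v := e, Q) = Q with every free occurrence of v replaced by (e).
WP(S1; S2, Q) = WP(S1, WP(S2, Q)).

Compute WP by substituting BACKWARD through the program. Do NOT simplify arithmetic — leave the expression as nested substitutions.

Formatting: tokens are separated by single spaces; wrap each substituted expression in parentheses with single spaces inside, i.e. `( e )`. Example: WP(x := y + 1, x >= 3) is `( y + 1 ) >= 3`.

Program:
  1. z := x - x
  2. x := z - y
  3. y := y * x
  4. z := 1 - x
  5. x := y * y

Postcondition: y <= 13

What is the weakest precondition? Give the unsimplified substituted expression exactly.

post: y <= 13
stmt 5: x := y * y  -- replace 0 occurrence(s) of x with (y * y)
  => y <= 13
stmt 4: z := 1 - x  -- replace 0 occurrence(s) of z with (1 - x)
  => y <= 13
stmt 3: y := y * x  -- replace 1 occurrence(s) of y with (y * x)
  => ( y * x ) <= 13
stmt 2: x := z - y  -- replace 1 occurrence(s) of x with (z - y)
  => ( y * ( z - y ) ) <= 13
stmt 1: z := x - x  -- replace 1 occurrence(s) of z with (x - x)
  => ( y * ( ( x - x ) - y ) ) <= 13

Answer: ( y * ( ( x - x ) - y ) ) <= 13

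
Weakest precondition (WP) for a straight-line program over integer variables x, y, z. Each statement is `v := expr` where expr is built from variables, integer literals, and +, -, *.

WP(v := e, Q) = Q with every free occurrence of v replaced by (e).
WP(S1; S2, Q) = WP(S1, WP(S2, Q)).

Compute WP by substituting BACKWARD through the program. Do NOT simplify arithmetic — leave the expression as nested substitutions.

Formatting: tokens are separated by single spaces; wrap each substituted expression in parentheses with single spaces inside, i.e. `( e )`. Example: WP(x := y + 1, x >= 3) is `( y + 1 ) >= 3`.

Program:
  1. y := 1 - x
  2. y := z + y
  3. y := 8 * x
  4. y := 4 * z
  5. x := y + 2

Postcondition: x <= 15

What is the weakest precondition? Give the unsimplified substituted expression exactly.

post: x <= 15
stmt 5: x := y + 2  -- replace 1 occurrence(s) of x with (y + 2)
  => ( y + 2 ) <= 15
stmt 4: y := 4 * z  -- replace 1 occurrence(s) of y with (4 * z)
  => ( ( 4 * z ) + 2 ) <= 15
stmt 3: y := 8 * x  -- replace 0 occurrence(s) of y with (8 * x)
  => ( ( 4 * z ) + 2 ) <= 15
stmt 2: y := z + y  -- replace 0 occurrence(s) of y with (z + y)
  => ( ( 4 * z ) + 2 ) <= 15
stmt 1: y := 1 - x  -- replace 0 occurrence(s) of y with (1 - x)
  => ( ( 4 * z ) + 2 ) <= 15

Answer: ( ( 4 * z ) + 2 ) <= 15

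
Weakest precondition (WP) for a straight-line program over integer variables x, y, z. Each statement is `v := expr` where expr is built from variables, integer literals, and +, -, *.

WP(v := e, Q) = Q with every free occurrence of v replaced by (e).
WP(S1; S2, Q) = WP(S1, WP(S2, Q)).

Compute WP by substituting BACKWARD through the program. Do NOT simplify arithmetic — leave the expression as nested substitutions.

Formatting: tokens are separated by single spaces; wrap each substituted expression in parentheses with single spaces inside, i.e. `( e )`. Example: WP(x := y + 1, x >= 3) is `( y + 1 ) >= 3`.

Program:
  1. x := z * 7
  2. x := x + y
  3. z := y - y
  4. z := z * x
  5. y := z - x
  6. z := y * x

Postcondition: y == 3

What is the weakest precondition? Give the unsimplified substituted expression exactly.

post: y == 3
stmt 6: z := y * x  -- replace 0 occurrence(s) of z with (y * x)
  => y == 3
stmt 5: y := z - x  -- replace 1 occurrence(s) of y with (z - x)
  => ( z - x ) == 3
stmt 4: z := z * x  -- replace 1 occurrence(s) of z with (z * x)
  => ( ( z * x ) - x ) == 3
stmt 3: z := y - y  -- replace 1 occurrence(s) of z with (y - y)
  => ( ( ( y - y ) * x ) - x ) == 3
stmt 2: x := x + y  -- replace 2 occurrence(s) of x with (x + y)
  => ( ( ( y - y ) * ( x + y ) ) - ( x + y ) ) == 3
stmt 1: x := z * 7  -- replace 2 occurrence(s) of x with (z * 7)
  => ( ( ( y - y ) * ( ( z * 7 ) + y ) ) - ( ( z * 7 ) + y ) ) == 3

Answer: ( ( ( y - y ) * ( ( z * 7 ) + y ) ) - ( ( z * 7 ) + y ) ) == 3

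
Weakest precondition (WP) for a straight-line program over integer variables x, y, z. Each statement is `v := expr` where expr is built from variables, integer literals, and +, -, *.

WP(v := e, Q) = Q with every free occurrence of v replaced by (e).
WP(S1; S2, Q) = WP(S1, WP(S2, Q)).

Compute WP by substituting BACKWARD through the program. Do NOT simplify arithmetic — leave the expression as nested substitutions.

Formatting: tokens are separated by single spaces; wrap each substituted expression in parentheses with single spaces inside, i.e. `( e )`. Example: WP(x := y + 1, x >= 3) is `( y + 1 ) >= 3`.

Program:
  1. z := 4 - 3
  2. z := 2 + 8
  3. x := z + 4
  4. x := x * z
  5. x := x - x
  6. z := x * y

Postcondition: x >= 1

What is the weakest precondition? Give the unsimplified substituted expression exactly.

post: x >= 1
stmt 6: z := x * y  -- replace 0 occurrence(s) of z with (x * y)
  => x >= 1
stmt 5: x := x - x  -- replace 1 occurrence(s) of x with (x - x)
  => ( x - x ) >= 1
stmt 4: x := x * z  -- replace 2 occurrence(s) of x with (x * z)
  => ( ( x * z ) - ( x * z ) ) >= 1
stmt 3: x := z + 4  -- replace 2 occurrence(s) of x with (z + 4)
  => ( ( ( z + 4 ) * z ) - ( ( z + 4 ) * z ) ) >= 1
stmt 2: z := 2 + 8  -- replace 4 occurrence(s) of z with (2 + 8)
  => ( ( ( ( 2 + 8 ) + 4 ) * ( 2 + 8 ) ) - ( ( ( 2 + 8 ) + 4 ) * ( 2 + 8 ) ) ) >= 1
stmt 1: z := 4 - 3  -- replace 0 occurrence(s) of z with (4 - 3)
  => ( ( ( ( 2 + 8 ) + 4 ) * ( 2 + 8 ) ) - ( ( ( 2 + 8 ) + 4 ) * ( 2 + 8 ) ) ) >= 1

Answer: ( ( ( ( 2 + 8 ) + 4 ) * ( 2 + 8 ) ) - ( ( ( 2 + 8 ) + 4 ) * ( 2 + 8 ) ) ) >= 1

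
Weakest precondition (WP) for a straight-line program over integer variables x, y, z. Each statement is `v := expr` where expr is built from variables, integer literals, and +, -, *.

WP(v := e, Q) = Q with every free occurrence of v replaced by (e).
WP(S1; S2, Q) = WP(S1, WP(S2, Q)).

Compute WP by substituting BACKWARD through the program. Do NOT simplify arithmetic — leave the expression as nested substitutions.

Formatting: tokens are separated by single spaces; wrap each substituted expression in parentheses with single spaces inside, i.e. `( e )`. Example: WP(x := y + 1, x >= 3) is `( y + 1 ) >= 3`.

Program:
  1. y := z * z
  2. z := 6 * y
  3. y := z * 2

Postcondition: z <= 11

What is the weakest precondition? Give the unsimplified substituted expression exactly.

Answer: ( 6 * ( z * z ) ) <= 11

Derivation:
post: z <= 11
stmt 3: y := z * 2  -- replace 0 occurrence(s) of y with (z * 2)
  => z <= 11
stmt 2: z := 6 * y  -- replace 1 occurrence(s) of z with (6 * y)
  => ( 6 * y ) <= 11
stmt 1: y := z * z  -- replace 1 occurrence(s) of y with (z * z)
  => ( 6 * ( z * z ) ) <= 11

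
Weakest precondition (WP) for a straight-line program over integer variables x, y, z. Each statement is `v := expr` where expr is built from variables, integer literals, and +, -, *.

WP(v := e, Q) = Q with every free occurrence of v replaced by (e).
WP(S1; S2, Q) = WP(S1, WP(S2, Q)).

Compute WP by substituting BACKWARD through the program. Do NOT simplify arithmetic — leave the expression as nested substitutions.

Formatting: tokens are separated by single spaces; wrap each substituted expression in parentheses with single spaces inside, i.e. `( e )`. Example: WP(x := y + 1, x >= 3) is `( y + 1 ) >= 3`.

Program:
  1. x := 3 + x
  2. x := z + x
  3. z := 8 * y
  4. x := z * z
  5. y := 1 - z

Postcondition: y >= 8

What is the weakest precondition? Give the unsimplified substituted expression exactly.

post: y >= 8
stmt 5: y := 1 - z  -- replace 1 occurrence(s) of y with (1 - z)
  => ( 1 - z ) >= 8
stmt 4: x := z * z  -- replace 0 occurrence(s) of x with (z * z)
  => ( 1 - z ) >= 8
stmt 3: z := 8 * y  -- replace 1 occurrence(s) of z with (8 * y)
  => ( 1 - ( 8 * y ) ) >= 8
stmt 2: x := z + x  -- replace 0 occurrence(s) of x with (z + x)
  => ( 1 - ( 8 * y ) ) >= 8
stmt 1: x := 3 + x  -- replace 0 occurrence(s) of x with (3 + x)
  => ( 1 - ( 8 * y ) ) >= 8

Answer: ( 1 - ( 8 * y ) ) >= 8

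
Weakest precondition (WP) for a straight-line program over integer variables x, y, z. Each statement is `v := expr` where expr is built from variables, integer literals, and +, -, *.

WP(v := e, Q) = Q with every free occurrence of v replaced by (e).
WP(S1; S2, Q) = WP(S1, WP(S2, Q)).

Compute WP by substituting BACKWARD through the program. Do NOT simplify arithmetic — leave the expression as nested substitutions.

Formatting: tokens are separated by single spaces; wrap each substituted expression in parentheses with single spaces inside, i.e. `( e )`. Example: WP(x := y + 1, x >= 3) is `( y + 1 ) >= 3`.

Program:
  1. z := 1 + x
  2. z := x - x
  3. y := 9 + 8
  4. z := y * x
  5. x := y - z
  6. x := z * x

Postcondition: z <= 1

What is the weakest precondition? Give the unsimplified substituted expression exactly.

post: z <= 1
stmt 6: x := z * x  -- replace 0 occurrence(s) of x with (z * x)
  => z <= 1
stmt 5: x := y - z  -- replace 0 occurrence(s) of x with (y - z)
  => z <= 1
stmt 4: z := y * x  -- replace 1 occurrence(s) of z with (y * x)
  => ( y * x ) <= 1
stmt 3: y := 9 + 8  -- replace 1 occurrence(s) of y with (9 + 8)
  => ( ( 9 + 8 ) * x ) <= 1
stmt 2: z := x - x  -- replace 0 occurrence(s) of z with (x - x)
  => ( ( 9 + 8 ) * x ) <= 1
stmt 1: z := 1 + x  -- replace 0 occurrence(s) of z with (1 + x)
  => ( ( 9 + 8 ) * x ) <= 1

Answer: ( ( 9 + 8 ) * x ) <= 1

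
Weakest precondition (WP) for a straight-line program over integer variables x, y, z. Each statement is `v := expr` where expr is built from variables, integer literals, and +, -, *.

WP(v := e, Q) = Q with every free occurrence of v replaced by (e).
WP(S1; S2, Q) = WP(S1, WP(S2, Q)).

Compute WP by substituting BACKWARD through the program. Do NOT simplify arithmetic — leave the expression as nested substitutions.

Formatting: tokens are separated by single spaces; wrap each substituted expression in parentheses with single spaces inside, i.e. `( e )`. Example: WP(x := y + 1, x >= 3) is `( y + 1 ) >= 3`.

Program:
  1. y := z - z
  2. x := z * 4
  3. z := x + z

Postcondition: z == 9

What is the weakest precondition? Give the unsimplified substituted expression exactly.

post: z == 9
stmt 3: z := x + z  -- replace 1 occurrence(s) of z with (x + z)
  => ( x + z ) == 9
stmt 2: x := z * 4  -- replace 1 occurrence(s) of x with (z * 4)
  => ( ( z * 4 ) + z ) == 9
stmt 1: y := z - z  -- replace 0 occurrence(s) of y with (z - z)
  => ( ( z * 4 ) + z ) == 9

Answer: ( ( z * 4 ) + z ) == 9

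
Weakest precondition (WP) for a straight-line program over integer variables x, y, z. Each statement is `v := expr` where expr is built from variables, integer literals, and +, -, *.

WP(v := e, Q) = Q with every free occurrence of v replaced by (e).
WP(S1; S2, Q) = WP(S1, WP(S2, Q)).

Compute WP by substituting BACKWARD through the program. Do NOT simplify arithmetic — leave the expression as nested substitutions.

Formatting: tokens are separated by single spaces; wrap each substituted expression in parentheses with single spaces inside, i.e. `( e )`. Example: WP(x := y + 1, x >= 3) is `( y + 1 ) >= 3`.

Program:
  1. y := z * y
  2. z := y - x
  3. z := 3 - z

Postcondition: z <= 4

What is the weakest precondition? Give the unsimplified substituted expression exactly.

post: z <= 4
stmt 3: z := 3 - z  -- replace 1 occurrence(s) of z with (3 - z)
  => ( 3 - z ) <= 4
stmt 2: z := y - x  -- replace 1 occurrence(s) of z with (y - x)
  => ( 3 - ( y - x ) ) <= 4
stmt 1: y := z * y  -- replace 1 occurrence(s) of y with (z * y)
  => ( 3 - ( ( z * y ) - x ) ) <= 4

Answer: ( 3 - ( ( z * y ) - x ) ) <= 4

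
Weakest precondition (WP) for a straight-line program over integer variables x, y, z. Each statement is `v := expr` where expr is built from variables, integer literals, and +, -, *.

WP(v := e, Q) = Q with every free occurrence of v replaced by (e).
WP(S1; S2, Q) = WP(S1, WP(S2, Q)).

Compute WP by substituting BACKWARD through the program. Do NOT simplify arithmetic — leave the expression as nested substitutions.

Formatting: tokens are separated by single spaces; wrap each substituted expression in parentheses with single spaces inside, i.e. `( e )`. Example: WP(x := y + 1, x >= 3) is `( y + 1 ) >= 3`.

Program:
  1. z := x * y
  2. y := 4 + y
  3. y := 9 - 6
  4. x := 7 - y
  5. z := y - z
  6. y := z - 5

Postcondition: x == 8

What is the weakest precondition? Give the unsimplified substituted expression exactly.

Answer: ( 7 - ( 9 - 6 ) ) == 8

Derivation:
post: x == 8
stmt 6: y := z - 5  -- replace 0 occurrence(s) of y with (z - 5)
  => x == 8
stmt 5: z := y - z  -- replace 0 occurrence(s) of z with (y - z)
  => x == 8
stmt 4: x := 7 - y  -- replace 1 occurrence(s) of x with (7 - y)
  => ( 7 - y ) == 8
stmt 3: y := 9 - 6  -- replace 1 occurrence(s) of y with (9 - 6)
  => ( 7 - ( 9 - 6 ) ) == 8
stmt 2: y := 4 + y  -- replace 0 occurrence(s) of y with (4 + y)
  => ( 7 - ( 9 - 6 ) ) == 8
stmt 1: z := x * y  -- replace 0 occurrence(s) of z with (x * y)
  => ( 7 - ( 9 - 6 ) ) == 8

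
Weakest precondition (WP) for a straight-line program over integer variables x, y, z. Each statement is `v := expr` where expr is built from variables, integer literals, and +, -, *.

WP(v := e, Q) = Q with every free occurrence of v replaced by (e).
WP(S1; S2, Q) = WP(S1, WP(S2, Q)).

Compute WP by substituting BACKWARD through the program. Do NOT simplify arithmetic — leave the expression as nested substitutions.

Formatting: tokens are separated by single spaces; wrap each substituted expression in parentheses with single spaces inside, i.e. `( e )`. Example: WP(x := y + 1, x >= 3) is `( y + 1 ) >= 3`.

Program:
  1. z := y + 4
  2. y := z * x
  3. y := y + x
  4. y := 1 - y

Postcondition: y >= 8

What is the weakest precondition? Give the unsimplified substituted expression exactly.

post: y >= 8
stmt 4: y := 1 - y  -- replace 1 occurrence(s) of y with (1 - y)
  => ( 1 - y ) >= 8
stmt 3: y := y + x  -- replace 1 occurrence(s) of y with (y + x)
  => ( 1 - ( y + x ) ) >= 8
stmt 2: y := z * x  -- replace 1 occurrence(s) of y with (z * x)
  => ( 1 - ( ( z * x ) + x ) ) >= 8
stmt 1: z := y + 4  -- replace 1 occurrence(s) of z with (y + 4)
  => ( 1 - ( ( ( y + 4 ) * x ) + x ) ) >= 8

Answer: ( 1 - ( ( ( y + 4 ) * x ) + x ) ) >= 8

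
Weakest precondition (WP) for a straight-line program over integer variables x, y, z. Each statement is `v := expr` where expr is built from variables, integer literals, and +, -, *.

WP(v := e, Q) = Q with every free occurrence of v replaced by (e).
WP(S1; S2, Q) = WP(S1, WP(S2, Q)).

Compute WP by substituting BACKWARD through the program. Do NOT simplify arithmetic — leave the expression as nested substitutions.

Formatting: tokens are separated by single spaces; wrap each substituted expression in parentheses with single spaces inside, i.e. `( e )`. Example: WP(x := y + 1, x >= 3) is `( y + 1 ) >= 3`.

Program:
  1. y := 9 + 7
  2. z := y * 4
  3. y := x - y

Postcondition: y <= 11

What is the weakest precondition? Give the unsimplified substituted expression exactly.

Answer: ( x - ( 9 + 7 ) ) <= 11

Derivation:
post: y <= 11
stmt 3: y := x - y  -- replace 1 occurrence(s) of y with (x - y)
  => ( x - y ) <= 11
stmt 2: z := y * 4  -- replace 0 occurrence(s) of z with (y * 4)
  => ( x - y ) <= 11
stmt 1: y := 9 + 7  -- replace 1 occurrence(s) of y with (9 + 7)
  => ( x - ( 9 + 7 ) ) <= 11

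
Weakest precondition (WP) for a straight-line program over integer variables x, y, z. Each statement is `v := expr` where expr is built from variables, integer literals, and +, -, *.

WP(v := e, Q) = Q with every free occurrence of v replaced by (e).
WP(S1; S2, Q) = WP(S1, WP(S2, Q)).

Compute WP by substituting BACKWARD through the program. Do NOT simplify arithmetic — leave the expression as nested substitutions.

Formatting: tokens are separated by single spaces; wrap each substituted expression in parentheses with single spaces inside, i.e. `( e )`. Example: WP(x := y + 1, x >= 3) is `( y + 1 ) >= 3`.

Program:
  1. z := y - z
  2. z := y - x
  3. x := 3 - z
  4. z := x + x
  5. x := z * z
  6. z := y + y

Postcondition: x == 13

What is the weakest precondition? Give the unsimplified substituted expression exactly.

post: x == 13
stmt 6: z := y + y  -- replace 0 occurrence(s) of z with (y + y)
  => x == 13
stmt 5: x := z * z  -- replace 1 occurrence(s) of x with (z * z)
  => ( z * z ) == 13
stmt 4: z := x + x  -- replace 2 occurrence(s) of z with (x + x)
  => ( ( x + x ) * ( x + x ) ) == 13
stmt 3: x := 3 - z  -- replace 4 occurrence(s) of x with (3 - z)
  => ( ( ( 3 - z ) + ( 3 - z ) ) * ( ( 3 - z ) + ( 3 - z ) ) ) == 13
stmt 2: z := y - x  -- replace 4 occurrence(s) of z with (y - x)
  => ( ( ( 3 - ( y - x ) ) + ( 3 - ( y - x ) ) ) * ( ( 3 - ( y - x ) ) + ( 3 - ( y - x ) ) ) ) == 13
stmt 1: z := y - z  -- replace 0 occurrence(s) of z with (y - z)
  => ( ( ( 3 - ( y - x ) ) + ( 3 - ( y - x ) ) ) * ( ( 3 - ( y - x ) ) + ( 3 - ( y - x ) ) ) ) == 13

Answer: ( ( ( 3 - ( y - x ) ) + ( 3 - ( y - x ) ) ) * ( ( 3 - ( y - x ) ) + ( 3 - ( y - x ) ) ) ) == 13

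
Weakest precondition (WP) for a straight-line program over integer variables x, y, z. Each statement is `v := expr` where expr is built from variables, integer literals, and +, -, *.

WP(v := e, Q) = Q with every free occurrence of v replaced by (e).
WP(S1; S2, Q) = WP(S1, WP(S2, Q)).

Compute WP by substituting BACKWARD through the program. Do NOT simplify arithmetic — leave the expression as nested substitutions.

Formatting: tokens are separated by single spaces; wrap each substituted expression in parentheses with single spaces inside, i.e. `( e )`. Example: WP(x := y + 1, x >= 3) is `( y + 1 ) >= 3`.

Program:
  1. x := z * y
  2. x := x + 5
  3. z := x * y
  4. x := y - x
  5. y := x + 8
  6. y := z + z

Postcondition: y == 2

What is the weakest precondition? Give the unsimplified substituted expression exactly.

post: y == 2
stmt 6: y := z + z  -- replace 1 occurrence(s) of y with (z + z)
  => ( z + z ) == 2
stmt 5: y := x + 8  -- replace 0 occurrence(s) of y with (x + 8)
  => ( z + z ) == 2
stmt 4: x := y - x  -- replace 0 occurrence(s) of x with (y - x)
  => ( z + z ) == 2
stmt 3: z := x * y  -- replace 2 occurrence(s) of z with (x * y)
  => ( ( x * y ) + ( x * y ) ) == 2
stmt 2: x := x + 5  -- replace 2 occurrence(s) of x with (x + 5)
  => ( ( ( x + 5 ) * y ) + ( ( x + 5 ) * y ) ) == 2
stmt 1: x := z * y  -- replace 2 occurrence(s) of x with (z * y)
  => ( ( ( ( z * y ) + 5 ) * y ) + ( ( ( z * y ) + 5 ) * y ) ) == 2

Answer: ( ( ( ( z * y ) + 5 ) * y ) + ( ( ( z * y ) + 5 ) * y ) ) == 2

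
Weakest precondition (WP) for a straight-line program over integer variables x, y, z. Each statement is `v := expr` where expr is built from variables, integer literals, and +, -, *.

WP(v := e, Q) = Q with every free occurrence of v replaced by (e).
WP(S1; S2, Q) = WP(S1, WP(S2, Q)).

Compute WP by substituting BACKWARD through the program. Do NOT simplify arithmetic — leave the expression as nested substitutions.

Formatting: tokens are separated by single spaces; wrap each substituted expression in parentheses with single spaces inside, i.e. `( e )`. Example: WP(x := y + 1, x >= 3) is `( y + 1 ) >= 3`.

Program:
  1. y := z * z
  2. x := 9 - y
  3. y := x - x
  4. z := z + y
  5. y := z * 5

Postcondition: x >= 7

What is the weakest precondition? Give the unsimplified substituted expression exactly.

Answer: ( 9 - ( z * z ) ) >= 7

Derivation:
post: x >= 7
stmt 5: y := z * 5  -- replace 0 occurrence(s) of y with (z * 5)
  => x >= 7
stmt 4: z := z + y  -- replace 0 occurrence(s) of z with (z + y)
  => x >= 7
stmt 3: y := x - x  -- replace 0 occurrence(s) of y with (x - x)
  => x >= 7
stmt 2: x := 9 - y  -- replace 1 occurrence(s) of x with (9 - y)
  => ( 9 - y ) >= 7
stmt 1: y := z * z  -- replace 1 occurrence(s) of y with (z * z)
  => ( 9 - ( z * z ) ) >= 7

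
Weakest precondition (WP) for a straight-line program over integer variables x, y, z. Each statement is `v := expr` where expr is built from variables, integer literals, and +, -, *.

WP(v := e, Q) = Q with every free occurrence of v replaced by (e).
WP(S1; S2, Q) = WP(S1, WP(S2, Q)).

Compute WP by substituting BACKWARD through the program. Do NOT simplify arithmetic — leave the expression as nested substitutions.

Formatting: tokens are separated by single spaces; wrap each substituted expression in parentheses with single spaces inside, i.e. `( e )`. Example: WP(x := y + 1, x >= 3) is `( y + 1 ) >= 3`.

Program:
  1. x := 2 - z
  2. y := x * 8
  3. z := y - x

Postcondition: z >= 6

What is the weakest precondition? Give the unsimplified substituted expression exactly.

post: z >= 6
stmt 3: z := y - x  -- replace 1 occurrence(s) of z with (y - x)
  => ( y - x ) >= 6
stmt 2: y := x * 8  -- replace 1 occurrence(s) of y with (x * 8)
  => ( ( x * 8 ) - x ) >= 6
stmt 1: x := 2 - z  -- replace 2 occurrence(s) of x with (2 - z)
  => ( ( ( 2 - z ) * 8 ) - ( 2 - z ) ) >= 6

Answer: ( ( ( 2 - z ) * 8 ) - ( 2 - z ) ) >= 6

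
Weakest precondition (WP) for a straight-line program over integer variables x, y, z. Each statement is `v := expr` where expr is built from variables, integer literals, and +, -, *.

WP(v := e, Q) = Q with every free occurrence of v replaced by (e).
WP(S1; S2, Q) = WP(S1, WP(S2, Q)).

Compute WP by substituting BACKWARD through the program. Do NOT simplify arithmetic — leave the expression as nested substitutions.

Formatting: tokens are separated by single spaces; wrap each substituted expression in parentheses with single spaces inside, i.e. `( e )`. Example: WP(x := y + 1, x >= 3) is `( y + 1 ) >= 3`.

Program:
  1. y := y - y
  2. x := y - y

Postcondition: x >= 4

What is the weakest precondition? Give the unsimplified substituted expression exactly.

post: x >= 4
stmt 2: x := y - y  -- replace 1 occurrence(s) of x with (y - y)
  => ( y - y ) >= 4
stmt 1: y := y - y  -- replace 2 occurrence(s) of y with (y - y)
  => ( ( y - y ) - ( y - y ) ) >= 4

Answer: ( ( y - y ) - ( y - y ) ) >= 4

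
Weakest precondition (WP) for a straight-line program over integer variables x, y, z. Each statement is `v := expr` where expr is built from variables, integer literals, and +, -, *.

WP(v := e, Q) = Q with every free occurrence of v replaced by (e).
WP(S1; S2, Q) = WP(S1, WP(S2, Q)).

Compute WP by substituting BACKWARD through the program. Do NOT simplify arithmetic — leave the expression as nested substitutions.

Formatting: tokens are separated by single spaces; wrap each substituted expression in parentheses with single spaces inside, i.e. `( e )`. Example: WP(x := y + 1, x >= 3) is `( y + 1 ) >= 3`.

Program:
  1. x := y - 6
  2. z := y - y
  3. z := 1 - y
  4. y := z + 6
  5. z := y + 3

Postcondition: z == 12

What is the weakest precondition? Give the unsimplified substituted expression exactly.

post: z == 12
stmt 5: z := y + 3  -- replace 1 occurrence(s) of z with (y + 3)
  => ( y + 3 ) == 12
stmt 4: y := z + 6  -- replace 1 occurrence(s) of y with (z + 6)
  => ( ( z + 6 ) + 3 ) == 12
stmt 3: z := 1 - y  -- replace 1 occurrence(s) of z with (1 - y)
  => ( ( ( 1 - y ) + 6 ) + 3 ) == 12
stmt 2: z := y - y  -- replace 0 occurrence(s) of z with (y - y)
  => ( ( ( 1 - y ) + 6 ) + 3 ) == 12
stmt 1: x := y - 6  -- replace 0 occurrence(s) of x with (y - 6)
  => ( ( ( 1 - y ) + 6 ) + 3 ) == 12

Answer: ( ( ( 1 - y ) + 6 ) + 3 ) == 12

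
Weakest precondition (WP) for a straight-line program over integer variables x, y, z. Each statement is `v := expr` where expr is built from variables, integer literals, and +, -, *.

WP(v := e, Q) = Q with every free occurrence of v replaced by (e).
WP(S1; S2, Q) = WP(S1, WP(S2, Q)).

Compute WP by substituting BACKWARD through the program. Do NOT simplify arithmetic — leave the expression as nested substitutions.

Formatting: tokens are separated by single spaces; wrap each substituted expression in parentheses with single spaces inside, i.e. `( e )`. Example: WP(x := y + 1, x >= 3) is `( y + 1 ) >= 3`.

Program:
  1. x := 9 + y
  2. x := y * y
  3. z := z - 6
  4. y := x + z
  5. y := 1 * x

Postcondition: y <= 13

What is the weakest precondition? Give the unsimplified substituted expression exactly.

post: y <= 13
stmt 5: y := 1 * x  -- replace 1 occurrence(s) of y with (1 * x)
  => ( 1 * x ) <= 13
stmt 4: y := x + z  -- replace 0 occurrence(s) of y with (x + z)
  => ( 1 * x ) <= 13
stmt 3: z := z - 6  -- replace 0 occurrence(s) of z with (z - 6)
  => ( 1 * x ) <= 13
stmt 2: x := y * y  -- replace 1 occurrence(s) of x with (y * y)
  => ( 1 * ( y * y ) ) <= 13
stmt 1: x := 9 + y  -- replace 0 occurrence(s) of x with (9 + y)
  => ( 1 * ( y * y ) ) <= 13

Answer: ( 1 * ( y * y ) ) <= 13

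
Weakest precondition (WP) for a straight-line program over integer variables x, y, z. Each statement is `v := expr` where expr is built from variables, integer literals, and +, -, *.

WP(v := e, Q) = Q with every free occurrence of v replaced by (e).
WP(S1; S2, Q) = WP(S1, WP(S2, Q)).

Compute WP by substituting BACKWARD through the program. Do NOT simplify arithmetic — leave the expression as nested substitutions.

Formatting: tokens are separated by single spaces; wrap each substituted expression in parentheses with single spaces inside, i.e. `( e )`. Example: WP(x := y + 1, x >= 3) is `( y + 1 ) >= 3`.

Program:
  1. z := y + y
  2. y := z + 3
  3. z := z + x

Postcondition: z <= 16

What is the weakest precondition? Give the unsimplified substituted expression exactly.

post: z <= 16
stmt 3: z := z + x  -- replace 1 occurrence(s) of z with (z + x)
  => ( z + x ) <= 16
stmt 2: y := z + 3  -- replace 0 occurrence(s) of y with (z + 3)
  => ( z + x ) <= 16
stmt 1: z := y + y  -- replace 1 occurrence(s) of z with (y + y)
  => ( ( y + y ) + x ) <= 16

Answer: ( ( y + y ) + x ) <= 16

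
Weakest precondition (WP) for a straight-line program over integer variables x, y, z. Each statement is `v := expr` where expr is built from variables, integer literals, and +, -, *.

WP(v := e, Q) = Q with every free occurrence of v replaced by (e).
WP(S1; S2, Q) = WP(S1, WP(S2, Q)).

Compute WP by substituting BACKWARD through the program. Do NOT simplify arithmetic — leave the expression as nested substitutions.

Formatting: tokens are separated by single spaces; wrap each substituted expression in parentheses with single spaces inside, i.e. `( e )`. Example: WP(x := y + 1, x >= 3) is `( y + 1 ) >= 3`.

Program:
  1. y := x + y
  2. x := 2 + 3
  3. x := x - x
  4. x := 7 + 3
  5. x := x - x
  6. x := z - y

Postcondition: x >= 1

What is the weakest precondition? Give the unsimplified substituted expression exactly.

post: x >= 1
stmt 6: x := z - y  -- replace 1 occurrence(s) of x with (z - y)
  => ( z - y ) >= 1
stmt 5: x := x - x  -- replace 0 occurrence(s) of x with (x - x)
  => ( z - y ) >= 1
stmt 4: x := 7 + 3  -- replace 0 occurrence(s) of x with (7 + 3)
  => ( z - y ) >= 1
stmt 3: x := x - x  -- replace 0 occurrence(s) of x with (x - x)
  => ( z - y ) >= 1
stmt 2: x := 2 + 3  -- replace 0 occurrence(s) of x with (2 + 3)
  => ( z - y ) >= 1
stmt 1: y := x + y  -- replace 1 occurrence(s) of y with (x + y)
  => ( z - ( x + y ) ) >= 1

Answer: ( z - ( x + y ) ) >= 1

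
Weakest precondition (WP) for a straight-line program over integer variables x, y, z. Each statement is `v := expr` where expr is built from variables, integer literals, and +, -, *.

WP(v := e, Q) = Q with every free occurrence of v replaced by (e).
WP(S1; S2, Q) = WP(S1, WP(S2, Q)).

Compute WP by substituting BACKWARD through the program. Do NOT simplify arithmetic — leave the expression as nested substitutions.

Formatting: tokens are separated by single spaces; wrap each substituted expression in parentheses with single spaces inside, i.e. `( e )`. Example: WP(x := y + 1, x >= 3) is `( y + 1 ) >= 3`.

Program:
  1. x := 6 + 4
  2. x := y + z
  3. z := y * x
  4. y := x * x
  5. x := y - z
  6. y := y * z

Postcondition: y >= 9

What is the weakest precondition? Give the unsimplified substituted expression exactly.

post: y >= 9
stmt 6: y := y * z  -- replace 1 occurrence(s) of y with (y * z)
  => ( y * z ) >= 9
stmt 5: x := y - z  -- replace 0 occurrence(s) of x with (y - z)
  => ( y * z ) >= 9
stmt 4: y := x * x  -- replace 1 occurrence(s) of y with (x * x)
  => ( ( x * x ) * z ) >= 9
stmt 3: z := y * x  -- replace 1 occurrence(s) of z with (y * x)
  => ( ( x * x ) * ( y * x ) ) >= 9
stmt 2: x := y + z  -- replace 3 occurrence(s) of x with (y + z)
  => ( ( ( y + z ) * ( y + z ) ) * ( y * ( y + z ) ) ) >= 9
stmt 1: x := 6 + 4  -- replace 0 occurrence(s) of x with (6 + 4)
  => ( ( ( y + z ) * ( y + z ) ) * ( y * ( y + z ) ) ) >= 9

Answer: ( ( ( y + z ) * ( y + z ) ) * ( y * ( y + z ) ) ) >= 9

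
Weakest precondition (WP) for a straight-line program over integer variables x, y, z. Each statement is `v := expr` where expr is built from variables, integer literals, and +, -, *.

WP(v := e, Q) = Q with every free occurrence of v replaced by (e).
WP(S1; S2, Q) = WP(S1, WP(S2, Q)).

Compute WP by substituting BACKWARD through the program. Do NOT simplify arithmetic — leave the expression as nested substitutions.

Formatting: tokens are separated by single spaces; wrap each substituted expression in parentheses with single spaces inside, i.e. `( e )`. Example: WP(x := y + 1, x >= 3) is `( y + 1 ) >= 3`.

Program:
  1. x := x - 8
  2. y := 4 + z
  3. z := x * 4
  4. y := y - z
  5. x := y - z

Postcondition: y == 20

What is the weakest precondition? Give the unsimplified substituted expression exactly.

post: y == 20
stmt 5: x := y - z  -- replace 0 occurrence(s) of x with (y - z)
  => y == 20
stmt 4: y := y - z  -- replace 1 occurrence(s) of y with (y - z)
  => ( y - z ) == 20
stmt 3: z := x * 4  -- replace 1 occurrence(s) of z with (x * 4)
  => ( y - ( x * 4 ) ) == 20
stmt 2: y := 4 + z  -- replace 1 occurrence(s) of y with (4 + z)
  => ( ( 4 + z ) - ( x * 4 ) ) == 20
stmt 1: x := x - 8  -- replace 1 occurrence(s) of x with (x - 8)
  => ( ( 4 + z ) - ( ( x - 8 ) * 4 ) ) == 20

Answer: ( ( 4 + z ) - ( ( x - 8 ) * 4 ) ) == 20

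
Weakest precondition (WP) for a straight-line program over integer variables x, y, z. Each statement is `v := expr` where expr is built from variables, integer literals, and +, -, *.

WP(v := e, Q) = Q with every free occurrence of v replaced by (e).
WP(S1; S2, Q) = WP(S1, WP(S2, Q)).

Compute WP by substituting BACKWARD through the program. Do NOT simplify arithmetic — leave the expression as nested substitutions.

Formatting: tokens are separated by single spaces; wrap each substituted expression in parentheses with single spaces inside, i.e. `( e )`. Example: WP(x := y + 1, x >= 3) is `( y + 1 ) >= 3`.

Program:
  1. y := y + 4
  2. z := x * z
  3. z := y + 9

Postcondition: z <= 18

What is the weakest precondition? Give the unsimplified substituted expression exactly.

post: z <= 18
stmt 3: z := y + 9  -- replace 1 occurrence(s) of z with (y + 9)
  => ( y + 9 ) <= 18
stmt 2: z := x * z  -- replace 0 occurrence(s) of z with (x * z)
  => ( y + 9 ) <= 18
stmt 1: y := y + 4  -- replace 1 occurrence(s) of y with (y + 4)
  => ( ( y + 4 ) + 9 ) <= 18

Answer: ( ( y + 4 ) + 9 ) <= 18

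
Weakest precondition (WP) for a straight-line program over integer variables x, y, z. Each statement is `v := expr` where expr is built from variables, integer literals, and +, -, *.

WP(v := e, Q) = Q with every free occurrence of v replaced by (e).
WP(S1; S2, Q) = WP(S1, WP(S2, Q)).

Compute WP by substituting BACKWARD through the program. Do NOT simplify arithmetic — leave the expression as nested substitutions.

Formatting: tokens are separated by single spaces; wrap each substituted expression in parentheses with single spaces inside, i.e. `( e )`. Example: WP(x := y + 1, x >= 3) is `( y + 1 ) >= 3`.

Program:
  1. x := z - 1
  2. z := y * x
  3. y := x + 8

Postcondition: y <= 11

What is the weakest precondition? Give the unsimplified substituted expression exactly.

Answer: ( ( z - 1 ) + 8 ) <= 11

Derivation:
post: y <= 11
stmt 3: y := x + 8  -- replace 1 occurrence(s) of y with (x + 8)
  => ( x + 8 ) <= 11
stmt 2: z := y * x  -- replace 0 occurrence(s) of z with (y * x)
  => ( x + 8 ) <= 11
stmt 1: x := z - 1  -- replace 1 occurrence(s) of x with (z - 1)
  => ( ( z - 1 ) + 8 ) <= 11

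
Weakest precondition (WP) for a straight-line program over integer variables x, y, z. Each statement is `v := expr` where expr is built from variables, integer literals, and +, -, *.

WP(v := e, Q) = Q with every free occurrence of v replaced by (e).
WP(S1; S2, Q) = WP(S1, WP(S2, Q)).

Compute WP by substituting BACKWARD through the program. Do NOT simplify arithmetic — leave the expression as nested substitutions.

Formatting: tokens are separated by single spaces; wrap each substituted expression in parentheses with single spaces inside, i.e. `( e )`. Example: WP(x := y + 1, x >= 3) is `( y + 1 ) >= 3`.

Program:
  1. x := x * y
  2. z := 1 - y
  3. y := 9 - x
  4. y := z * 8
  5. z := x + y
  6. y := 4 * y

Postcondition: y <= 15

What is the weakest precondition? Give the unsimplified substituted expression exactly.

post: y <= 15
stmt 6: y := 4 * y  -- replace 1 occurrence(s) of y with (4 * y)
  => ( 4 * y ) <= 15
stmt 5: z := x + y  -- replace 0 occurrence(s) of z with (x + y)
  => ( 4 * y ) <= 15
stmt 4: y := z * 8  -- replace 1 occurrence(s) of y with (z * 8)
  => ( 4 * ( z * 8 ) ) <= 15
stmt 3: y := 9 - x  -- replace 0 occurrence(s) of y with (9 - x)
  => ( 4 * ( z * 8 ) ) <= 15
stmt 2: z := 1 - y  -- replace 1 occurrence(s) of z with (1 - y)
  => ( 4 * ( ( 1 - y ) * 8 ) ) <= 15
stmt 1: x := x * y  -- replace 0 occurrence(s) of x with (x * y)
  => ( 4 * ( ( 1 - y ) * 8 ) ) <= 15

Answer: ( 4 * ( ( 1 - y ) * 8 ) ) <= 15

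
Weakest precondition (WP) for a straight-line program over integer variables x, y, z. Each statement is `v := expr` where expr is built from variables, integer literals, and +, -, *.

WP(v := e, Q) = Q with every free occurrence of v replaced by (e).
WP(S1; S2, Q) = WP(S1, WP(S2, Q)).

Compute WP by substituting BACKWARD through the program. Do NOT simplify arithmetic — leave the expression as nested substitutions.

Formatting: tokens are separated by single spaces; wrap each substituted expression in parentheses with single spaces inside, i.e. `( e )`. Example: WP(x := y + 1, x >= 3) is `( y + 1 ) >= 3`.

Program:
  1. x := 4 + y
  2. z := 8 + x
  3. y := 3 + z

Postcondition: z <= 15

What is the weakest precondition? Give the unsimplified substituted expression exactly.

post: z <= 15
stmt 3: y := 3 + z  -- replace 0 occurrence(s) of y with (3 + z)
  => z <= 15
stmt 2: z := 8 + x  -- replace 1 occurrence(s) of z with (8 + x)
  => ( 8 + x ) <= 15
stmt 1: x := 4 + y  -- replace 1 occurrence(s) of x with (4 + y)
  => ( 8 + ( 4 + y ) ) <= 15

Answer: ( 8 + ( 4 + y ) ) <= 15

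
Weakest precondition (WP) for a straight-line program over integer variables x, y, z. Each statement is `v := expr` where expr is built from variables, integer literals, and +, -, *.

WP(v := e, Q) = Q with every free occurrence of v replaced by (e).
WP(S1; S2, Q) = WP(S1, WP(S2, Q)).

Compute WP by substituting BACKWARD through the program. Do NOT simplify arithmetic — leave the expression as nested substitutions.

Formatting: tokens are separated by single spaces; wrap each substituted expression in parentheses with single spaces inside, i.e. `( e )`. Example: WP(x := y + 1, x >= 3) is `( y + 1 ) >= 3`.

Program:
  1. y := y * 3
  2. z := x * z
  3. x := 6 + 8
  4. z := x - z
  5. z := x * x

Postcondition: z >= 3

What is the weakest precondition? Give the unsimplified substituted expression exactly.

Answer: ( ( 6 + 8 ) * ( 6 + 8 ) ) >= 3

Derivation:
post: z >= 3
stmt 5: z := x * x  -- replace 1 occurrence(s) of z with (x * x)
  => ( x * x ) >= 3
stmt 4: z := x - z  -- replace 0 occurrence(s) of z with (x - z)
  => ( x * x ) >= 3
stmt 3: x := 6 + 8  -- replace 2 occurrence(s) of x with (6 + 8)
  => ( ( 6 + 8 ) * ( 6 + 8 ) ) >= 3
stmt 2: z := x * z  -- replace 0 occurrence(s) of z with (x * z)
  => ( ( 6 + 8 ) * ( 6 + 8 ) ) >= 3
stmt 1: y := y * 3  -- replace 0 occurrence(s) of y with (y * 3)
  => ( ( 6 + 8 ) * ( 6 + 8 ) ) >= 3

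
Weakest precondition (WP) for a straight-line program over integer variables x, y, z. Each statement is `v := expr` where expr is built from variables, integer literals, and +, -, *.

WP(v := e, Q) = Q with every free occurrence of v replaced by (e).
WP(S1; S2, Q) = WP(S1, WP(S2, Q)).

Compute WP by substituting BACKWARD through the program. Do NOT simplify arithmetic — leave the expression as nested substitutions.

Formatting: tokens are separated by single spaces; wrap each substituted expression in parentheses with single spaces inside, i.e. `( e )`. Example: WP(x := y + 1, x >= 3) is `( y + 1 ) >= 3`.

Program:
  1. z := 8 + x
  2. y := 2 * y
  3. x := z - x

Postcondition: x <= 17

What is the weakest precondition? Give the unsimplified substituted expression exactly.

post: x <= 17
stmt 3: x := z - x  -- replace 1 occurrence(s) of x with (z - x)
  => ( z - x ) <= 17
stmt 2: y := 2 * y  -- replace 0 occurrence(s) of y with (2 * y)
  => ( z - x ) <= 17
stmt 1: z := 8 + x  -- replace 1 occurrence(s) of z with (8 + x)
  => ( ( 8 + x ) - x ) <= 17

Answer: ( ( 8 + x ) - x ) <= 17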